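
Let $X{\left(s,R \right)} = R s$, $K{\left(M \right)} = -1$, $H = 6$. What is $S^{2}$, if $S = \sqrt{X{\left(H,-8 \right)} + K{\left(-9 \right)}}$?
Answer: $-49$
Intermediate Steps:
$S = 7 i$ ($S = \sqrt{\left(-8\right) 6 - 1} = \sqrt{-48 - 1} = \sqrt{-49} = 7 i \approx 7.0 i$)
$S^{2} = \left(7 i\right)^{2} = -49$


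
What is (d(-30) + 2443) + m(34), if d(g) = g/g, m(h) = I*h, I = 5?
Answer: 2614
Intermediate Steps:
m(h) = 5*h
d(g) = 1
(d(-30) + 2443) + m(34) = (1 + 2443) + 5*34 = 2444 + 170 = 2614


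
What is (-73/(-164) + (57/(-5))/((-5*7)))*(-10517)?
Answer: -232667591/28700 ≈ -8106.9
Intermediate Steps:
(-73/(-164) + (57/(-5))/((-5*7)))*(-10517) = (-73*(-1/164) + (57*(-1/5))/(-35))*(-10517) = (73/164 - 57/5*(-1/35))*(-10517) = (73/164 + 57/175)*(-10517) = (22123/28700)*(-10517) = -232667591/28700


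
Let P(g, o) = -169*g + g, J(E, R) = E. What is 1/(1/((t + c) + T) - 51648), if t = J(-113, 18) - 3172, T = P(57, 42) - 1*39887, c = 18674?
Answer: -34074/1759853953 ≈ -1.9362e-5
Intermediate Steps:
P(g, o) = -168*g
T = -49463 (T = -168*57 - 1*39887 = -9576 - 39887 = -49463)
t = -3285 (t = -113 - 3172 = -3285)
1/(1/((t + c) + T) - 51648) = 1/(1/((-3285 + 18674) - 49463) - 51648) = 1/(1/(15389 - 49463) - 51648) = 1/(1/(-34074) - 51648) = 1/(-1/34074 - 51648) = 1/(-1759853953/34074) = -34074/1759853953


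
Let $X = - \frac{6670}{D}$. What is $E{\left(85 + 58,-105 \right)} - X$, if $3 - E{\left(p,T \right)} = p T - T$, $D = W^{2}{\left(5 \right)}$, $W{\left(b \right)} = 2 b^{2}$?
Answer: $\frac{3728917}{250} \approx 14916.0$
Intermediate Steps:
$D = 2500$ ($D = \left(2 \cdot 5^{2}\right)^{2} = \left(2 \cdot 25\right)^{2} = 50^{2} = 2500$)
$E{\left(p,T \right)} = 3 + T - T p$ ($E{\left(p,T \right)} = 3 - \left(p T - T\right) = 3 - \left(T p - T\right) = 3 - \left(- T + T p\right) = 3 + T - T p$)
$X = - \frac{667}{250}$ ($X = - \frac{6670}{2500} = \left(-6670\right) \frac{1}{2500} = - \frac{667}{250} \approx -2.668$)
$E{\left(85 + 58,-105 \right)} - X = \left(3 - 105 - - 105 \left(85 + 58\right)\right) - - \frac{667}{250} = \left(3 - 105 - \left(-105\right) 143\right) + \frac{667}{250} = \left(3 - 105 + 15015\right) + \frac{667}{250} = 14913 + \frac{667}{250} = \frac{3728917}{250}$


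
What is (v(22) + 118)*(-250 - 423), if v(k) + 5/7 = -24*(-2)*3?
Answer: -1230917/7 ≈ -1.7585e+5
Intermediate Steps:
v(k) = 1003/7 (v(k) = -5/7 - 24*(-2)*3 = -5/7 - 4*(-12)*3 = -5/7 + 48*3 = -5/7 + 144 = 1003/7)
(v(22) + 118)*(-250 - 423) = (1003/7 + 118)*(-250 - 423) = (1829/7)*(-673) = -1230917/7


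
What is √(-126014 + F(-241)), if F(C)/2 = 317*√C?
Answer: √(-126014 + 634*I*√241) ≈ 13.852 + 355.25*I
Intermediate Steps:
F(C) = 634*√C (F(C) = 2*(317*√C) = 634*√C)
√(-126014 + F(-241)) = √(-126014 + 634*√(-241)) = √(-126014 + 634*(I*√241)) = √(-126014 + 634*I*√241)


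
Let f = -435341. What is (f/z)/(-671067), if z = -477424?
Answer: -435341/320383491408 ≈ -1.3588e-6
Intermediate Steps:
(f/z)/(-671067) = -435341/(-477424)/(-671067) = -435341*(-1/477424)*(-1/671067) = (435341/477424)*(-1/671067) = -435341/320383491408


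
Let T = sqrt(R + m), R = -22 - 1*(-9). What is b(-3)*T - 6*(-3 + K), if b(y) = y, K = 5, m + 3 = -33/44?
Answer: -12 - 3*I*sqrt(67)/2 ≈ -12.0 - 12.278*I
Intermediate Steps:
m = -15/4 (m = -3 - 33/44 = -3 - 33*1/44 = -3 - 3/4 = -15/4 ≈ -3.7500)
R = -13 (R = -22 + 9 = -13)
T = I*sqrt(67)/2 (T = sqrt(-13 - 15/4) = sqrt(-67/4) = I*sqrt(67)/2 ≈ 4.0927*I)
b(-3)*T - 6*(-3 + K) = -3*I*sqrt(67)/2 - 6*(-3 + 5) = -3*I*sqrt(67)/2 - 6*2 = -3*I*sqrt(67)/2 - 12 = -12 - 3*I*sqrt(67)/2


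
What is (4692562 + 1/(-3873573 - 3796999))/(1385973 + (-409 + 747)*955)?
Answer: 35994634685463/13107189622436 ≈ 2.7462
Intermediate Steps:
(4692562 + 1/(-3873573 - 3796999))/(1385973 + (-409 + 747)*955) = (4692562 + 1/(-7670572))/(1385973 + 338*955) = (4692562 - 1/7670572)/(1385973 + 322790) = (35994634685463/7670572)/1708763 = (35994634685463/7670572)*(1/1708763) = 35994634685463/13107189622436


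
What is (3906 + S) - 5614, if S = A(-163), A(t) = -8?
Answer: -1716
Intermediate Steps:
S = -8
(3906 + S) - 5614 = (3906 - 8) - 5614 = 3898 - 5614 = -1716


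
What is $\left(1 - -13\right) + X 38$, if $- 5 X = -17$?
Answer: $\frac{716}{5} \approx 143.2$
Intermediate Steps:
$X = \frac{17}{5}$ ($X = \left(- \frac{1}{5}\right) \left(-17\right) = \frac{17}{5} \approx 3.4$)
$\left(1 - -13\right) + X 38 = \left(1 - -13\right) + \frac{17}{5} \cdot 38 = \left(1 + 13\right) + \frac{646}{5} = 14 + \frac{646}{5} = \frac{716}{5}$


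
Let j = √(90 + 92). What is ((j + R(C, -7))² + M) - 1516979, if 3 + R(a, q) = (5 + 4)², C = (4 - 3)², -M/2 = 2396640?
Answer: -6303993 + 156*√182 ≈ -6.3019e+6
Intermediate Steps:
M = -4793280 (M = -2*2396640 = -4793280)
C = 1 (C = 1² = 1)
R(a, q) = 78 (R(a, q) = -3 + (5 + 4)² = -3 + 9² = -3 + 81 = 78)
j = √182 ≈ 13.491
((j + R(C, -7))² + M) - 1516979 = ((√182 + 78)² - 4793280) - 1516979 = ((78 + √182)² - 4793280) - 1516979 = (-4793280 + (78 + √182)²) - 1516979 = -6310259 + (78 + √182)²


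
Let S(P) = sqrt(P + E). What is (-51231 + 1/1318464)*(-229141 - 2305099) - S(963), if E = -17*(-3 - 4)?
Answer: 5349323620147685/41202 - sqrt(1082) ≈ 1.2983e+11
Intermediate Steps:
E = 119 (E = -17*(-7) = 119)
S(P) = sqrt(119 + P) (S(P) = sqrt(P + 119) = sqrt(119 + P))
(-51231 + 1/1318464)*(-229141 - 2305099) - S(963) = (-51231 + 1/1318464)*(-229141 - 2305099) - sqrt(119 + 963) = (-51231 + 1/1318464)*(-2534240) - sqrt(1082) = -67546229183/1318464*(-2534240) - sqrt(1082) = 5349323620147685/41202 - sqrt(1082)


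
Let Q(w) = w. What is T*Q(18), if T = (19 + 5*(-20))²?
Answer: 118098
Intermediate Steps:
T = 6561 (T = (19 - 100)² = (-81)² = 6561)
T*Q(18) = 6561*18 = 118098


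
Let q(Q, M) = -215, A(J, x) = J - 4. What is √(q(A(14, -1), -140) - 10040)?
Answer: I*√10255 ≈ 101.27*I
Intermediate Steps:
A(J, x) = -4 + J
√(q(A(14, -1), -140) - 10040) = √(-215 - 10040) = √(-10255) = I*√10255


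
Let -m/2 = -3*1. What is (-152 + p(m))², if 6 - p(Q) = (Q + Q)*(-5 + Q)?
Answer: 24964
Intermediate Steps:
m = 6 (m = -(-6) = -2*(-3) = 6)
p(Q) = 6 - 2*Q*(-5 + Q) (p(Q) = 6 - (Q + Q)*(-5 + Q) = 6 - 2*Q*(-5 + Q))
(-152 + p(m))² = (-152 + (6 - 2*6² + 10*6))² = (-152 + (6 - 2*36 + 60))² = (-152 + (6 - 72 + 60))² = (-152 - 6)² = (-158)² = 24964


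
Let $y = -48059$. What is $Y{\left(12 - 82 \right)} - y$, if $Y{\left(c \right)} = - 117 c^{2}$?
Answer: $-525241$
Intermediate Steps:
$Y{\left(12 - 82 \right)} - y = - 117 \left(12 - 82\right)^{2} - -48059 = - 117 \left(-70\right)^{2} + 48059 = \left(-117\right) 4900 + 48059 = -573300 + 48059 = -525241$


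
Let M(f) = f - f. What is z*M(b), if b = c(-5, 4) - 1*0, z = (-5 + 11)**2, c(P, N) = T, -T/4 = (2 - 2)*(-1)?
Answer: 0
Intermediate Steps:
T = 0 (T = -4*(2 - 2)*(-1) = -0*(-1) = -4*0 = 0)
c(P, N) = 0
z = 36 (z = 6**2 = 36)
b = 0 (b = 0 - 1*0 = 0 + 0 = 0)
M(f) = 0
z*M(b) = 36*0 = 0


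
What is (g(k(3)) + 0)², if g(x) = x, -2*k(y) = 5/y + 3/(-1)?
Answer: 4/9 ≈ 0.44444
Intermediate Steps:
k(y) = 3/2 - 5/(2*y) (k(y) = -(5/y + 3/(-1))/2 = -(5/y + 3*(-1))/2 = -(5/y - 3)/2 = -(-3 + 5/y)/2 = 3/2 - 5/(2*y))
(g(k(3)) + 0)² = ((½)*(-5 + 3*3)/3 + 0)² = ((½)*(⅓)*(-5 + 9) + 0)² = ((½)*(⅓)*4 + 0)² = (⅔ + 0)² = (⅔)² = 4/9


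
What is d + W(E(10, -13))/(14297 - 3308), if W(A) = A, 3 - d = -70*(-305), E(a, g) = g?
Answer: -234582196/10989 ≈ -21347.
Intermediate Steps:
d = -21347 (d = 3 - (-70)*(-305) = 3 - 1*21350 = 3 - 21350 = -21347)
d + W(E(10, -13))/(14297 - 3308) = -21347 - 13/(14297 - 3308) = -21347 - 13/10989 = -234582196/10989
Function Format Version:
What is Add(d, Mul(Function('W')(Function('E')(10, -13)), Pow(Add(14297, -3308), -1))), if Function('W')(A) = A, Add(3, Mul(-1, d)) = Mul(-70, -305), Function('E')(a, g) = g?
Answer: Rational(-234582196, 10989) ≈ -21347.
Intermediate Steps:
d = -21347 (d = Add(3, Mul(-1, Mul(-70, -305))) = Add(3, Mul(-1, 21350)) = Add(3, -21350) = -21347)
Add(d, Mul(Function('W')(Function('E')(10, -13)), Pow(Add(14297, -3308), -1))) = Add(-21347, Mul(-13, Pow(Add(14297, -3308), -1))) = Add(-21347, Mul(-13, Pow(10989, -1))) = Add(-21347, Mul(-13, Rational(1, 10989))) = Add(-21347, Rational(-13, 10989)) = Rational(-234582196, 10989)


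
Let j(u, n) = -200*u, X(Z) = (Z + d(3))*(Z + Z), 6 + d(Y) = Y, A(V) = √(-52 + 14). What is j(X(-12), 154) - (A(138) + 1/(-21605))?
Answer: -1555559999/21605 - I*√38 ≈ -72000.0 - 6.1644*I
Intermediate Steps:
A(V) = I*√38 (A(V) = √(-38) = I*√38)
d(Y) = -6 + Y
X(Z) = 2*Z*(-3 + Z) (X(Z) = (Z + (-6 + 3))*(Z + Z) = (Z - 3)*(2*Z) = (-3 + Z)*(2*Z) = 2*Z*(-3 + Z))
j(X(-12), 154) - (A(138) + 1/(-21605)) = -400*(-12)*(-3 - 12) - (I*√38 + 1/(-21605)) = -400*(-12)*(-15) - (I*√38 - 1/21605) = -200*360 - (-1/21605 + I*√38) = -72000 + (1/21605 - I*√38) = -1555559999/21605 - I*√38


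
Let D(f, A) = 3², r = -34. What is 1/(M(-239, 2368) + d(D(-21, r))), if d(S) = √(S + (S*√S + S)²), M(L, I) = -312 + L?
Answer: -19/10424 - 3*√145/302296 ≈ -0.0019422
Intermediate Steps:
D(f, A) = 9
d(S) = √(S + (S + S^(3/2))²) (d(S) = √(S + (S^(3/2) + S)²) = √(S + (S + S^(3/2))²))
1/(M(-239, 2368) + d(D(-21, r))) = 1/((-312 - 239) + √(9 + (9 + 9^(3/2))²)) = 1/(-551 + √(9 + (9 + 27)²)) = 1/(-551 + √(9 + 36²)) = 1/(-551 + √(9 + 1296)) = 1/(-551 + √1305) = 1/(-551 + 3*√145)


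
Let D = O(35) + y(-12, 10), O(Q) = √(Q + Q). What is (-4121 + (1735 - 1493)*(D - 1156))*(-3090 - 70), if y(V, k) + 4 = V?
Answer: 909274200 - 764720*√70 ≈ 9.0288e+8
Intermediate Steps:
y(V, k) = -4 + V
O(Q) = √2*√Q (O(Q) = √(2*Q) = √2*√Q)
D = -16 + √70 (D = √2*√35 + (-4 - 12) = √70 - 16 = -16 + √70 ≈ -7.6334)
(-4121 + (1735 - 1493)*(D - 1156))*(-3090 - 70) = (-4121 + (1735 - 1493)*((-16 + √70) - 1156))*(-3090 - 70) = (-4121 + 242*(-1172 + √70))*(-3160) = (-4121 + (-283624 + 242*√70))*(-3160) = (-287745 + 242*√70)*(-3160) = 909274200 - 764720*√70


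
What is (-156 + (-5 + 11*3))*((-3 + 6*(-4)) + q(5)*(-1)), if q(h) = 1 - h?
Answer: 2944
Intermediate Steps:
(-156 + (-5 + 11*3))*((-3 + 6*(-4)) + q(5)*(-1)) = (-156 + (-5 + 11*3))*((-3 + 6*(-4)) + (1 - 1*5)*(-1)) = (-156 + (-5 + 33))*((-3 - 24) + (1 - 5)*(-1)) = (-156 + 28)*(-27 - 4*(-1)) = -128*(-27 + 4) = -128*(-23) = 2944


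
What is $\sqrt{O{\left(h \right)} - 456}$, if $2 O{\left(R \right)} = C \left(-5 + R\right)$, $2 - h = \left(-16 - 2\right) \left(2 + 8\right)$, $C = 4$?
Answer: $i \sqrt{102} \approx 10.1 i$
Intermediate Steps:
$h = 182$ ($h = 2 - \left(-16 - 2\right) \left(2 + 8\right) = 2 - \left(-18\right) 10 = 2 - -180 = 2 + 180 = 182$)
$O{\left(R \right)} = -10 + 2 R$ ($O{\left(R \right)} = \frac{4 \left(-5 + R\right)}{2} = \frac{-20 + 4 R}{2} = -10 + 2 R$)
$\sqrt{O{\left(h \right)} - 456} = \sqrt{\left(-10 + 2 \cdot 182\right) - 456} = \sqrt{\left(-10 + 364\right) - 456} = \sqrt{354 - 456} = \sqrt{-102} = i \sqrt{102}$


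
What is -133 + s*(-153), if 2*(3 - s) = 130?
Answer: 9353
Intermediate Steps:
s = -62 (s = 3 - ½*130 = 3 - 65 = -62)
-133 + s*(-153) = -133 - 62*(-153) = -133 + 9486 = 9353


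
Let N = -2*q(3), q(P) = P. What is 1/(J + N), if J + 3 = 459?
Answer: 1/450 ≈ 0.0022222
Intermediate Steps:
J = 456 (J = -3 + 459 = 456)
N = -6 (N = -2*3 = -6)
1/(J + N) = 1/(456 - 6) = 1/450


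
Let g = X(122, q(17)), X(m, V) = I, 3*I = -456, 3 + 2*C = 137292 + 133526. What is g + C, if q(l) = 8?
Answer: 270511/2 ≈ 1.3526e+5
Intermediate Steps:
C = 270815/2 (C = -3/2 + (137292 + 133526)/2 = -3/2 + (½)*270818 = -3/2 + 135409 = 270815/2 ≈ 1.3541e+5)
I = -152 (I = (⅓)*(-456) = -152)
X(m, V) = -152
g = -152
g + C = -152 + 270815/2 = 270511/2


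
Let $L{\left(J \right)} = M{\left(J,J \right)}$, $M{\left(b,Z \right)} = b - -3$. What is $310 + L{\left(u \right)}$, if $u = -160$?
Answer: $153$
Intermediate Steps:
$M{\left(b,Z \right)} = 3 + b$ ($M{\left(b,Z \right)} = b + 3 = 3 + b$)
$L{\left(J \right)} = 3 + J$
$310 + L{\left(u \right)} = 310 + \left(3 - 160\right) = 310 - 157 = 153$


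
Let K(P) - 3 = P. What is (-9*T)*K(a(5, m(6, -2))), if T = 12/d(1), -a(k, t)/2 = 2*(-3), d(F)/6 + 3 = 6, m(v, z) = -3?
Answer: -90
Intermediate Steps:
d(F) = 18 (d(F) = -18 + 6*6 = -18 + 36 = 18)
a(k, t) = 12 (a(k, t) = -4*(-3) = -2*(-6) = 12)
T = 2/3 (T = 12/18 = 12*(1/18) = 2/3 ≈ 0.66667)
K(P) = 3 + P
(-9*T)*K(a(5, m(6, -2))) = (-9*2/3)*(3 + 12) = -6*15 = -90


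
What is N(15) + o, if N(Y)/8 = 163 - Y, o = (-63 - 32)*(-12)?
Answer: 2324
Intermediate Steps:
o = 1140 (o = -95*(-12) = 1140)
N(Y) = 1304 - 8*Y (N(Y) = 8*(163 - Y) = 1304 - 8*Y)
N(15) + o = (1304 - 8*15) + 1140 = (1304 - 120) + 1140 = 1184 + 1140 = 2324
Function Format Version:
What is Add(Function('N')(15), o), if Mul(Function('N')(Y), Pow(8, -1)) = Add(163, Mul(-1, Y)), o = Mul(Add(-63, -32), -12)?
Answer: 2324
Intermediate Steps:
o = 1140 (o = Mul(-95, -12) = 1140)
Function('N')(Y) = Add(1304, Mul(-8, Y)) (Function('N')(Y) = Mul(8, Add(163, Mul(-1, Y))) = Add(1304, Mul(-8, Y)))
Add(Function('N')(15), o) = Add(Add(1304, Mul(-8, 15)), 1140) = Add(Add(1304, -120), 1140) = Add(1184, 1140) = 2324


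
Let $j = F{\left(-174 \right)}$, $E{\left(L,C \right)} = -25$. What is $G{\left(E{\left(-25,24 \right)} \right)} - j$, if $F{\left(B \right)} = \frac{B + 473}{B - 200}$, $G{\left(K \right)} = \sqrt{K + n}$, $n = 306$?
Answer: $\frac{299}{374} + \sqrt{281} \approx 17.563$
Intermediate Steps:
$G{\left(K \right)} = \sqrt{306 + K}$ ($G{\left(K \right)} = \sqrt{K + 306} = \sqrt{306 + K}$)
$F{\left(B \right)} = \frac{473 + B}{-200 + B}$
$j = - \frac{299}{374}$ ($j = \frac{473 - 174}{-200 - 174} = \frac{1}{-374} \cdot 299 = \left(- \frac{1}{374}\right) 299 = - \frac{299}{374} \approx -0.79947$)
$G{\left(E{\left(-25,24 \right)} \right)} - j = \sqrt{306 - 25} - - \frac{299}{374} = \sqrt{281} + \frac{299}{374} = \frac{299}{374} + \sqrt{281}$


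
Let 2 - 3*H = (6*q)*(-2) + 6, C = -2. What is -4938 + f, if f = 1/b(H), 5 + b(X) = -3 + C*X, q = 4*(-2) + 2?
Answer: -632061/128 ≈ -4938.0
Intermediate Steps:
q = -6 (q = -8 + 2 = -6)
H = -76/3 (H = ⅔ - ((6*(-6))*(-2) + 6)/3 = ⅔ - (-36*(-2) + 6)/3 = ⅔ - (72 + 6)/3 = ⅔ - ⅓*78 = ⅔ - 26 = -76/3 ≈ -25.333)
b(X) = -8 - 2*X (b(X) = -5 + (-3 - 2*X) = -8 - 2*X)
f = 3/128 (f = 1/(-8 - 2*(-76/3)) = 1/(-8 + 152/3) = 1/(128/3) = 3/128 ≈ 0.023438)
-4938 + f = -4938 + 3/128 = -632061/128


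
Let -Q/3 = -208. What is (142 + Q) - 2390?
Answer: -1624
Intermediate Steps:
Q = 624 (Q = -3*(-208) = 624)
(142 + Q) - 2390 = (142 + 624) - 2390 = 766 - 2390 = -1624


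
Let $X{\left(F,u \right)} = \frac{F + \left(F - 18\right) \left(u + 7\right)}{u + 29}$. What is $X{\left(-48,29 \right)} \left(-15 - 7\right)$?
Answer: $\frac{26664}{29} \approx 919.45$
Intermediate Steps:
$X{\left(F,u \right)} = \frac{F + \left(-18 + F\right) \left(7 + u\right)}{29 + u}$
$X{\left(-48,29 \right)} \left(-15 - 7\right) = \frac{-126 - 522 + 8 \left(-48\right) - 1392}{29 + 29} \left(-15 - 7\right) = \frac{-126 - 522 - 384 - 1392}{58} \left(-22\right) = \frac{1}{58} \left(-2424\right) \left(-22\right) = \left(- \frac{1212}{29}\right) \left(-22\right) = \frac{26664}{29}$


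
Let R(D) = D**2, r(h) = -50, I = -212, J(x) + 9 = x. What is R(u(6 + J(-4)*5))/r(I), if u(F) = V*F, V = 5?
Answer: -3481/2 ≈ -1740.5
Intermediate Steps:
J(x) = -9 + x
u(F) = 5*F
R(u(6 + J(-4)*5))/r(I) = (5*(6 + (-9 - 4)*5))**2/(-50) = (5*(6 - 13*5))**2*(-1/50) = (5*(6 - 65))**2*(-1/50) = (5*(-59))**2*(-1/50) = (-295)**2*(-1/50) = 87025*(-1/50) = -3481/2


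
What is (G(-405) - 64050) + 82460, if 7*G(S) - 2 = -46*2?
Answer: 128780/7 ≈ 18397.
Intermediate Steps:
G(S) = -90/7 (G(S) = 2/7 + (-46*2)/7 = 2/7 + (1/7)*(-92) = 2/7 - 92/7 = -90/7)
(G(-405) - 64050) + 82460 = (-90/7 - 64050) + 82460 = -448440/7 + 82460 = 128780/7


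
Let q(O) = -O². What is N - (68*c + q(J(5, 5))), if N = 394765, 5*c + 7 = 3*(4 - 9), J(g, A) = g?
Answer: 1975446/5 ≈ 3.9509e+5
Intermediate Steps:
c = -22/5 (c = -7/5 + (3*(4 - 9))/5 = -7/5 + (3*(-5))/5 = -7/5 + (⅕)*(-15) = -7/5 - 3 = -22/5 ≈ -4.4000)
N - (68*c + q(J(5, 5))) = 394765 - (68*(-22/5) - 1*5²) = 394765 - (-1496/5 - 1*25) = 394765 - (-1496/5 - 25) = 394765 - 1*(-1621/5) = 394765 + 1621/5 = 1975446/5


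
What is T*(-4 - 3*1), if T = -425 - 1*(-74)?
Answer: 2457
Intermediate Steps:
T = -351 (T = -425 + 74 = -351)
T*(-4 - 3*1) = -351*(-4 - 3*1) = -351*(-4 - 3) = -351*(-7) = 2457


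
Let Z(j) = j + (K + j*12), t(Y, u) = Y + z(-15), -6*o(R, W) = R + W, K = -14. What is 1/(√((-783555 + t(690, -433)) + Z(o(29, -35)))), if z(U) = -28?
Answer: -I*√782894/782894 ≈ -0.0011302*I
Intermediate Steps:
o(R, W) = -R/6 - W/6 (o(R, W) = -(R + W)/6 = -R/6 - W/6)
t(Y, u) = -28 + Y (t(Y, u) = Y - 28 = -28 + Y)
Z(j) = -14 + 13*j (Z(j) = j + (-14 + j*12) = j + (-14 + 12*j) = -14 + 13*j)
1/(√((-783555 + t(690, -433)) + Z(o(29, -35)))) = 1/(√((-783555 + (-28 + 690)) + (-14 + 13*(-⅙*29 - ⅙*(-35))))) = 1/(√((-783555 + 662) + (-14 + 13*(-29/6 + 35/6)))) = 1/(√(-782893 + (-14 + 13*1))) = 1/(√(-782893 + (-14 + 13))) = 1/(√(-782893 - 1)) = 1/(√(-782894)) = 1/(I*√782894) = -I*√782894/782894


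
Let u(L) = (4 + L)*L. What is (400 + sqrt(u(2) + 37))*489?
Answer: 199023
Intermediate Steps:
u(L) = L*(4 + L)
(400 + sqrt(u(2) + 37))*489 = (400 + sqrt(2*(4 + 2) + 37))*489 = (400 + sqrt(2*6 + 37))*489 = (400 + sqrt(12 + 37))*489 = (400 + sqrt(49))*489 = (400 + 7)*489 = 407*489 = 199023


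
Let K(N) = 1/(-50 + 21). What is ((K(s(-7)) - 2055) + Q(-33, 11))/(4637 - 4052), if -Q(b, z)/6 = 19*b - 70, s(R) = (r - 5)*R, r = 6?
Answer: 61682/16965 ≈ 3.6358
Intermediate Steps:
s(R) = R (s(R) = (6 - 5)*R = 1*R = R)
Q(b, z) = 420 - 114*b (Q(b, z) = -6*(19*b - 70) = -6*(-70 + 19*b) = 420 - 114*b)
K(N) = -1/29 (K(N) = 1/(-29) = -1/29)
((K(s(-7)) - 2055) + Q(-33, 11))/(4637 - 4052) = ((-1/29 - 2055) + (420 - 114*(-33)))/(4637 - 4052) = (-59596/29 + (420 + 3762))/585 = (-59596/29 + 4182)*(1/585) = (61682/29)*(1/585) = 61682/16965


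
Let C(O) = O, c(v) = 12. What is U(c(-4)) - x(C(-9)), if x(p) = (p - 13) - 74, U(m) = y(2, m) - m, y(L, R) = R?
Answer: 96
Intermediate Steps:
U(m) = 0 (U(m) = m - m = 0)
x(p) = -87 + p (x(p) = (-13 + p) - 74 = -87 + p)
U(c(-4)) - x(C(-9)) = 0 - (-87 - 9) = 0 - 1*(-96) = 0 + 96 = 96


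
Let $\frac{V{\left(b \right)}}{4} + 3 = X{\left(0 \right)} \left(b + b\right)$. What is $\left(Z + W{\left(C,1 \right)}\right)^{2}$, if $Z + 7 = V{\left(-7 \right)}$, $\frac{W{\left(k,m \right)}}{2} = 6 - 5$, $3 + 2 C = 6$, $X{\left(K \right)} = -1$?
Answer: $1521$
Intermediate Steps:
$C = \frac{3}{2}$ ($C = - \frac{3}{2} + \frac{1}{2} \cdot 6 = - \frac{3}{2} + 3 = \frac{3}{2} \approx 1.5$)
$W{\left(k,m \right)} = 2$ ($W{\left(k,m \right)} = 2 \left(6 - 5\right) = 2 \cdot 1 = 2$)
$V{\left(b \right)} = -12 - 8 b$ ($V{\left(b \right)} = -12 + 4 \left(- (b + b)\right) = -12 + 4 \left(- 2 b\right) = -12 - 8 b$)
$Z = 37$ ($Z = -7 - -44 = -7 + \left(-12 + 56\right) = -7 + 44 = 37$)
$\left(Z + W{\left(C,1 \right)}\right)^{2} = \left(37 + 2\right)^{2} = 39^{2} = 1521$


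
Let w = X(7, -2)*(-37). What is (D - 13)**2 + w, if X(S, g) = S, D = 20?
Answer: -210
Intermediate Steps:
w = -259 (w = 7*(-37) = -259)
(D - 13)**2 + w = (20 - 13)**2 - 259 = 7**2 - 259 = 49 - 259 = -210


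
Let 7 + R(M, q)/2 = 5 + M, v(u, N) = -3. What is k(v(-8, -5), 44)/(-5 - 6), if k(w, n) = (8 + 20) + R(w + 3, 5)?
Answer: -24/11 ≈ -2.1818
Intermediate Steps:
R(M, q) = -4 + 2*M (R(M, q) = -14 + 2*(5 + M) = -14 + (10 + 2*M) = -4 + 2*M)
k(w, n) = 30 + 2*w (k(w, n) = (8 + 20) + (-4 + 2*(w + 3)) = 28 + (-4 + 2*(3 + w)) = 28 + (-4 + (6 + 2*w)) = 28 + (2 + 2*w) = 30 + 2*w)
k(v(-8, -5), 44)/(-5 - 6) = (30 + 2*(-3))/(-5 - 6) = (30 - 6)/(-11) = 24*(-1/11) = -24/11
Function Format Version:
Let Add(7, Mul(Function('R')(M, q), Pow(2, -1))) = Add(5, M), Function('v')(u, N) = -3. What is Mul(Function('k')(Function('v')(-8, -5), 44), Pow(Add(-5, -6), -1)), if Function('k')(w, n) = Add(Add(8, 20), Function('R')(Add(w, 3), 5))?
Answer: Rational(-24, 11) ≈ -2.1818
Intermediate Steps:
Function('R')(M, q) = Add(-4, Mul(2, M)) (Function('R')(M, q) = Add(-14, Mul(2, Add(5, M))) = Add(-14, Add(10, Mul(2, M))) = Add(-4, Mul(2, M)))
Function('k')(w, n) = Add(30, Mul(2, w)) (Function('k')(w, n) = Add(Add(8, 20), Add(-4, Mul(2, Add(w, 3)))) = Add(28, Add(-4, Mul(2, Add(3, w)))) = Add(28, Add(-4, Add(6, Mul(2, w)))) = Add(28, Add(2, Mul(2, w))) = Add(30, Mul(2, w)))
Mul(Function('k')(Function('v')(-8, -5), 44), Pow(Add(-5, -6), -1)) = Mul(Add(30, Mul(2, -3)), Pow(Add(-5, -6), -1)) = Mul(Add(30, -6), Pow(-11, -1)) = Mul(24, Rational(-1, 11)) = Rational(-24, 11)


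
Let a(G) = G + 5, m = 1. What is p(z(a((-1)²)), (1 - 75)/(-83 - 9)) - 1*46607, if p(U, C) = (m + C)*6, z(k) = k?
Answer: -1071712/23 ≈ -46596.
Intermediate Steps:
a(G) = 5 + G
p(U, C) = 6 + 6*C (p(U, C) = (1 + C)*6 = 6 + 6*C)
p(z(a((-1)²)), (1 - 75)/(-83 - 9)) - 1*46607 = (6 + 6*((1 - 75)/(-83 - 9))) - 1*46607 = (6 + 6*(-74/(-92))) - 46607 = (6 + 6*(-74*(-1/92))) - 46607 = (6 + 6*(37/46)) - 46607 = (6 + 111/23) - 46607 = 249/23 - 46607 = -1071712/23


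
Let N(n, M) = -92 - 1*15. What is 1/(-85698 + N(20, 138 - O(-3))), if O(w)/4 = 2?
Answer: -1/85805 ≈ -1.1654e-5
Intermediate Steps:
O(w) = 8 (O(w) = 4*2 = 8)
N(n, M) = -107 (N(n, M) = -92 - 15 = -107)
1/(-85698 + N(20, 138 - O(-3))) = 1/(-85698 - 107) = 1/(-85805) = -1/85805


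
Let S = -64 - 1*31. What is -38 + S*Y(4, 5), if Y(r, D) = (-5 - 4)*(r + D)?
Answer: 7657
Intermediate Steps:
Y(r, D) = -9*D - 9*r (Y(r, D) = -9*(D + r) = -9*D - 9*r)
S = -95 (S = -64 - 31 = -95)
-38 + S*Y(4, 5) = -38 - 95*(-9*5 - 9*4) = -38 - 95*(-45 - 36) = -38 - 95*(-81) = -38 + 7695 = 7657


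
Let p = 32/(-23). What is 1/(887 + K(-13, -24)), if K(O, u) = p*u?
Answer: 23/21169 ≈ 0.0010865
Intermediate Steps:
p = -32/23 (p = 32*(-1/23) = -32/23 ≈ -1.3913)
K(O, u) = -32*u/23
1/(887 + K(-13, -24)) = 1/(887 - 32/23*(-24)) = 1/(887 + 768/23) = 1/(21169/23) = 23/21169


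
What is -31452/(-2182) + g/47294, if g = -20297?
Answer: 721601417/51597754 ≈ 13.985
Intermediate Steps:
-31452/(-2182) + g/47294 = -31452/(-2182) - 20297/47294 = -31452*(-1/2182) - 20297*1/47294 = 15726/1091 - 20297/47294 = 721601417/51597754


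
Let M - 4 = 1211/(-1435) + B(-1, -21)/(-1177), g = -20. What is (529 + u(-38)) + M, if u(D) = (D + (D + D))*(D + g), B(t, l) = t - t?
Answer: 1464552/205 ≈ 7144.2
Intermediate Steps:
B(t, l) = 0
u(D) = 3*D*(-20 + D) (u(D) = (D + (D + D))*(D - 20) = (D + 2*D)*(-20 + D) = (3*D)*(-20 + D) = 3*D*(-20 + D))
M = 647/205 (M = 4 + (1211/(-1435) + 0/(-1177)) = 4 + (1211*(-1/1435) + 0*(-1/1177)) = 4 + (-173/205 + 0) = 4 - 173/205 = 647/205 ≈ 3.1561)
(529 + u(-38)) + M = (529 + 3*(-38)*(-20 - 38)) + 647/205 = (529 + 3*(-38)*(-58)) + 647/205 = (529 + 6612) + 647/205 = 7141 + 647/205 = 1464552/205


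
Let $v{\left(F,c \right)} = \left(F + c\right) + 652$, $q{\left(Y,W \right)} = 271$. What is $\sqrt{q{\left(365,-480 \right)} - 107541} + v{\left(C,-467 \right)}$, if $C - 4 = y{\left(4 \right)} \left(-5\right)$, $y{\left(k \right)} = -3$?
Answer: $204 + i \sqrt{107270} \approx 204.0 + 327.52 i$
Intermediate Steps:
$C = 19$ ($C = 4 - -15 = 4 + 15 = 19$)
$v{\left(F,c \right)} = 652 + F + c$
$\sqrt{q{\left(365,-480 \right)} - 107541} + v{\left(C,-467 \right)} = \sqrt{271 - 107541} + \left(652 + 19 - 467\right) = \sqrt{-107270} + 204 = i \sqrt{107270} + 204 = 204 + i \sqrt{107270}$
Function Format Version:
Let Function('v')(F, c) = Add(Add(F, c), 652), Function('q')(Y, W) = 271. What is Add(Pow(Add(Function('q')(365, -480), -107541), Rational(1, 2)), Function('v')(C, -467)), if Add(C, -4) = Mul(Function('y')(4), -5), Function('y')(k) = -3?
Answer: Add(204, Mul(I, Pow(107270, Rational(1, 2)))) ≈ Add(204.00, Mul(327.52, I))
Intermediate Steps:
C = 19 (C = Add(4, Mul(-3, -5)) = Add(4, 15) = 19)
Function('v')(F, c) = Add(652, F, c)
Add(Pow(Add(Function('q')(365, -480), -107541), Rational(1, 2)), Function('v')(C, -467)) = Add(Pow(Add(271, -107541), Rational(1, 2)), Add(652, 19, -467)) = Add(Pow(-107270, Rational(1, 2)), 204) = Add(Mul(I, Pow(107270, Rational(1, 2))), 204) = Add(204, Mul(I, Pow(107270, Rational(1, 2))))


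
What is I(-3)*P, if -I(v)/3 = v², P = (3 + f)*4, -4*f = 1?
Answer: -297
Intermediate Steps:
f = -¼ (f = -¼*1 = -¼ ≈ -0.25000)
P = 11 (P = (3 - ¼)*4 = (11/4)*4 = 11)
I(v) = -3*v²
I(-3)*P = -3*(-3)²*11 = -3*9*11 = -27*11 = -297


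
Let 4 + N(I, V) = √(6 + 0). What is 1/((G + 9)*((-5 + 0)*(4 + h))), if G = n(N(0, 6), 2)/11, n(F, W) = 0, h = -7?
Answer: 1/135 ≈ 0.0074074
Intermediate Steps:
N(I, V) = -4 + √6 (N(I, V) = -4 + √(6 + 0) = -4 + √6)
G = 0 (G = 0/11 = 0*(1/11) = 0)
1/((G + 9)*((-5 + 0)*(4 + h))) = 1/((0 + 9)*((-5 + 0)*(4 - 7))) = 1/(9*(-5*(-3))) = 1/(9*15) = 1/135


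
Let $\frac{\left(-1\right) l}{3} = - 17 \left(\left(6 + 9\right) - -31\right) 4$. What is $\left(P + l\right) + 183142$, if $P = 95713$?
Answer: $288239$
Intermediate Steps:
$l = 9384$ ($l = - 3 - 17 \left(\left(6 + 9\right) - -31\right) 4 = - 3 - 17 \left(15 + 31\right) 4 = - 3 \left(-17\right) 46 \cdot 4 = - 3 \left(\left(-782\right) 4\right) = \left(-3\right) \left(-3128\right) = 9384$)
$\left(P + l\right) + 183142 = \left(95713 + 9384\right) + 183142 = 105097 + 183142 = 288239$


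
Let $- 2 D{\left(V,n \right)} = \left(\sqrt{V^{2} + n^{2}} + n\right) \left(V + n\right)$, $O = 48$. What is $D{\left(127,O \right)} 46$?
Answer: $-193200 - 4025 \sqrt{18433} \approx -7.3967 \cdot 10^{5}$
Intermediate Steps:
$D{\left(V,n \right)} = - \frac{\left(V + n\right) \left(n + \sqrt{V^{2} + n^{2}}\right)}{2}$ ($D{\left(V,n \right)} = - \frac{\left(\sqrt{V^{2} + n^{2}} + n\right) \left(V + n\right)}{2} = - \frac{\left(n + \sqrt{V^{2} + n^{2}}\right) \left(V + n\right)}{2} = - \frac{\left(V + n\right) \left(n + \sqrt{V^{2} + n^{2}}\right)}{2}$)
$D{\left(127,O \right)} 46 = \left(- \frac{48^{2}}{2} - \frac{127}{2} \cdot 48 - \frac{127 \sqrt{127^{2} + 48^{2}}}{2} - 24 \sqrt{127^{2} + 48^{2}}\right) 46 = \left(\left(- \frac{1}{2}\right) 2304 - 3048 - \frac{127 \sqrt{16129 + 2304}}{2} - 24 \sqrt{16129 + 2304}\right) 46 = \left(-1152 - 3048 - \frac{127 \sqrt{18433}}{2} - 24 \sqrt{18433}\right) 46 = \left(-4200 - \frac{175 \sqrt{18433}}{2}\right) 46 = -193200 - 4025 \sqrt{18433}$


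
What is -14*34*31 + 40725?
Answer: 25969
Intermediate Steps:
-14*34*31 + 40725 = -476*31 + 40725 = -14756 + 40725 = 25969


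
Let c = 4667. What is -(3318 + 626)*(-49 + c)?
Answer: -18213392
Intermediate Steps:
-(3318 + 626)*(-49 + c) = -(3318 + 626)*(-49 + 4667) = -3944*4618 = -1*18213392 = -18213392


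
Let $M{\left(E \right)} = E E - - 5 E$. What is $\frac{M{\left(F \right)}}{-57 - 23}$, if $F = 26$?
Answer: $- \frac{403}{40} \approx -10.075$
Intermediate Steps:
$M{\left(E \right)} = E^{2} + 5 E$
$\frac{M{\left(F \right)}}{-57 - 23} = \frac{26 \left(5 + 26\right)}{-57 - 23} = \frac{26 \cdot 31}{-80} = \left(- \frac{1}{80}\right) 806 = - \frac{403}{40}$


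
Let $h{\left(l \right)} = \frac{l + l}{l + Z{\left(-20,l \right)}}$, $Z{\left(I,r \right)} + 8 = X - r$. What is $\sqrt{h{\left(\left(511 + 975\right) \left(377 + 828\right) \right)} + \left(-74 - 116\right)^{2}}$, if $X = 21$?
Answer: $\frac{8 \sqrt{822770}}{13} \approx 558.2$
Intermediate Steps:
$Z{\left(I,r \right)} = 13 - r$ ($Z{\left(I,r \right)} = -8 - \left(-21 + r\right) = 13 - r$)
$h{\left(l \right)} = \frac{2 l}{13}$ ($h{\left(l \right)} = \frac{l + l}{l - \left(-13 + l\right)} = \frac{2 l}{13}$)
$\sqrt{h{\left(\left(511 + 975\right) \left(377 + 828\right) \right)} + \left(-74 - 116\right)^{2}} = \sqrt{\frac{2 \left(511 + 975\right) \left(377 + 828\right)}{13} + \left(-74 - 116\right)^{2}} = \sqrt{\frac{2 \cdot 1486 \cdot 1205}{13} + \left(-190\right)^{2}} = \sqrt{\frac{2}{13} \cdot 1790630 + 36100} = \sqrt{\frac{3581260}{13} + 36100} = \sqrt{\frac{4050560}{13}} = \frac{8 \sqrt{822770}}{13}$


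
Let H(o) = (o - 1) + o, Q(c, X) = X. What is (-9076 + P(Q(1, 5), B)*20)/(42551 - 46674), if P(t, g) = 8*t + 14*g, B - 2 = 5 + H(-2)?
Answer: 7716/4123 ≈ 1.8715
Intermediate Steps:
H(o) = -1 + 2*o (H(o) = (-1 + o) + o = -1 + 2*o)
B = 2 (B = 2 + (5 + (-1 + 2*(-2))) = 2 + (5 + (-1 - 4)) = 2 + (5 - 5) = 2 + 0 = 2)
(-9076 + P(Q(1, 5), B)*20)/(42551 - 46674) = (-9076 + (8*5 + 14*2)*20)/(42551 - 46674) = (-9076 + (40 + 28)*20)/(-4123) = (-9076 + 68*20)*(-1/4123) = (-9076 + 1360)*(-1/4123) = -7716*(-1/4123) = 7716/4123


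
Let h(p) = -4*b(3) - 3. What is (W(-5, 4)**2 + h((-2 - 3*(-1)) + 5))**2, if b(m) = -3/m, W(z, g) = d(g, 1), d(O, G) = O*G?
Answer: 289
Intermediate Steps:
d(O, G) = G*O
W(z, g) = g (W(z, g) = 1*g = g)
h(p) = 1 (h(p) = -(-12)/3 - 3 = -4*(-1) - 3 = 4 - 3 = 1)
(W(-5, 4)**2 + h((-2 - 3*(-1)) + 5))**2 = (4**2 + 1)**2 = (16 + 1)**2 = 17**2 = 289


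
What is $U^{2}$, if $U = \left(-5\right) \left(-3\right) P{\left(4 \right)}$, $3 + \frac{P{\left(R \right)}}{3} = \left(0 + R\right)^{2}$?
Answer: $342225$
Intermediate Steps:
$P{\left(R \right)} = -9 + 3 R^{2}$ ($P{\left(R \right)} = -9 + 3 \left(0 + R\right)^{2} = -9 + 3 R^{2}$)
$U = 585$ ($U = \left(-5\right) \left(-3\right) \left(-9 + 3 \cdot 4^{2}\right) = 15 \left(-9 + 3 \cdot 16\right) = 15 \left(-9 + 48\right) = 15 \cdot 39 = 585$)
$U^{2} = 585^{2} = 342225$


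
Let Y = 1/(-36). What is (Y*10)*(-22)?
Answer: 55/9 ≈ 6.1111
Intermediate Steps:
Y = -1/36 ≈ -0.027778
(Y*10)*(-22) = -1/36*10*(-22) = -5/18*(-22) = 55/9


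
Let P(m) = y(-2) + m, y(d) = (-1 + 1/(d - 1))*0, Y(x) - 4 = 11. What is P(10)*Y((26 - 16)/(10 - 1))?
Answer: 150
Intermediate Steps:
Y(x) = 15 (Y(x) = 4 + 11 = 15)
y(d) = 0 (y(d) = (-1 + 1/(-1 + d))*0 = 0)
P(m) = m (P(m) = 0 + m = m)
P(10)*Y((26 - 16)/(10 - 1)) = 10*15 = 150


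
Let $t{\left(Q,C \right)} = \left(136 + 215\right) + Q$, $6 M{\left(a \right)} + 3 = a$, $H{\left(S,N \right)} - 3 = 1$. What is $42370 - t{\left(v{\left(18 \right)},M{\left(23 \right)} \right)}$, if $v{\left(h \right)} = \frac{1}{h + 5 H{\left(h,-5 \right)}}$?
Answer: $\frac{1596721}{38} \approx 42019.0$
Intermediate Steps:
$H{\left(S,N \right)} = 4$ ($H{\left(S,N \right)} = 3 + 1 = 4$)
$M{\left(a \right)} = - \frac{1}{2} + \frac{a}{6}$
$v{\left(h \right)} = \frac{1}{20 + h}$ ($v{\left(h \right)} = \frac{1}{h + 5 \cdot 4} = \frac{1}{h + 20} = \frac{1}{20 + h}$)
$t{\left(Q,C \right)} = 351 + Q$
$42370 - t{\left(v{\left(18 \right)},M{\left(23 \right)} \right)} = 42370 - \left(351 + \frac{1}{20 + 18}\right) = 42370 - \left(351 + \frac{1}{38}\right) = 42370 - \frac{13339}{38} = \frac{1596721}{38}$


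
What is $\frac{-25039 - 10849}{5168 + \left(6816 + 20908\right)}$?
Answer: $- \frac{8972}{8223} \approx -1.0911$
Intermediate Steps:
$\frac{-25039 - 10849}{5168 + \left(6816 + 20908\right)} = - \frac{35888}{5168 + 27724} = - \frac{35888}{32892} = \left(-35888\right) \frac{1}{32892} = - \frac{8972}{8223}$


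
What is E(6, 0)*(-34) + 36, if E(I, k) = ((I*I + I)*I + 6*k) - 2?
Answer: -8464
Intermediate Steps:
E(I, k) = -2 + 6*k + I*(I + I²) (E(I, k) = ((I² + I)*I + 6*k) - 2 = ((I + I²)*I + 6*k) - 2 = (I*(I + I²) + 6*k) - 2 = (6*k + I*(I + I²)) - 2 = -2 + 6*k + I*(I + I²))
E(6, 0)*(-34) + 36 = (-2 + 6² + 6³ + 6*0)*(-34) + 36 = (-2 + 36 + 216 + 0)*(-34) + 36 = 250*(-34) + 36 = -8500 + 36 = -8464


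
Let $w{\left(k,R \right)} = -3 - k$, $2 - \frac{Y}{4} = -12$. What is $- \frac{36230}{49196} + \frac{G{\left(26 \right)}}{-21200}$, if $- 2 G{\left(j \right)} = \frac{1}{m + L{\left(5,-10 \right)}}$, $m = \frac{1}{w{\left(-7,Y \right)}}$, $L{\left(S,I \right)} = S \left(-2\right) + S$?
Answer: $- \frac{1824192799}{2477018600} \approx -0.73645$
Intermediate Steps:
$Y = 56$ ($Y = 8 - -48 = 8 + 48 = 56$)
$L{\left(S,I \right)} = - S$ ($L{\left(S,I \right)} = - 2 S + S = - S$)
$m = \frac{1}{4}$ ($m = \frac{1}{-3 - -7} = \frac{1}{-3 + 7} = \frac{1}{4} \approx 0.25$)
$G{\left(j \right)} = \frac{2}{19}$ ($G{\left(j \right)} = - \frac{1}{2 \left(\frac{1}{4} - 5\right)} = - \frac{1}{2 \left(- \frac{19}{4}\right)} = \left(- \frac{1}{2}\right) \left(- \frac{4}{19}\right) = \frac{2}{19}$)
$- \frac{36230}{49196} + \frac{G{\left(26 \right)}}{-21200} = - \frac{36230}{49196} + \frac{2}{19 \left(-21200\right)} = \left(-36230\right) \frac{1}{49196} + \frac{2}{19} \left(- \frac{1}{21200}\right) = - \frac{18115}{24598} - \frac{1}{201400} = - \frac{1824192799}{2477018600}$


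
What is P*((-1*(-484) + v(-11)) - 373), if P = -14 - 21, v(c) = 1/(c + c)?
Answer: -85435/22 ≈ -3883.4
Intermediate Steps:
v(c) = 1/(2*c)
P = -35
P*((-1*(-484) + v(-11)) - 373) = -35*((-1*(-484) + (½)/(-11)) - 373) = -35*((484 + (½)*(-1/11)) - 373) = -35*((484 - 1/22) - 373) = -35*(10647/22 - 373) = -35*2441/22 = -85435/22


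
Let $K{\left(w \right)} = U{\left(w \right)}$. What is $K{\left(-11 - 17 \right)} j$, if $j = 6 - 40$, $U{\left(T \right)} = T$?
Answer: $952$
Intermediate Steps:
$j = -34$
$K{\left(w \right)} = w$
$K{\left(-11 - 17 \right)} j = \left(-11 - 17\right) \left(-34\right) = \left(-28\right) \left(-34\right) = 952$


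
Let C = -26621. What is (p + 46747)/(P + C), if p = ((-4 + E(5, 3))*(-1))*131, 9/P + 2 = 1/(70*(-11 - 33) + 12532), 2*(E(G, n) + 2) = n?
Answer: -596534573/335534554 ≈ -1.7779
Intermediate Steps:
E(G, n) = -2 + n/2
P = -28356/6301 (P = 9/(-2 + 1/(70*(-11 - 33) + 12532)) = 9/(-2 + 1/(70*(-44) + 12532)) = 9/(-2 + 1/(-3080 + 12532)) = 9/(-2 + 1/9452) = 9/(-18903/9452) = 9*(-9452/18903) = -28356/6301 ≈ -4.5002)
p = 1179/2 (p = ((-4 + (-2 + (½)*3))*(-1))*131 = ((-4 + (-2 + 3/2))*(-1))*131 = ((-4 - ½)*(-1))*131 = -9/2*(-1)*131 = (9/2)*131 = 1179/2 ≈ 589.50)
(p + 46747)/(P + C) = (1179/2 + 46747)/(-28356/6301 - 26621) = 94673/(2*(-167767277/6301)) = (94673/2)*(-6301/167767277) = -596534573/335534554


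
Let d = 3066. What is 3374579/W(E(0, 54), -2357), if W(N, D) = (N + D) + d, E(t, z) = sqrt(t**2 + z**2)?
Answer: 3374579/763 ≈ 4422.8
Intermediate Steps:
W(N, D) = 3066 + D + N (W(N, D) = (N + D) + 3066 = (D + N) + 3066 = 3066 + D + N)
3374579/W(E(0, 54), -2357) = 3374579/(3066 - 2357 + sqrt(0**2 + 54**2)) = 3374579/(3066 - 2357 + sqrt(0 + 2916)) = 3374579/(3066 - 2357 + sqrt(2916)) = 3374579/(3066 - 2357 + 54) = 3374579/763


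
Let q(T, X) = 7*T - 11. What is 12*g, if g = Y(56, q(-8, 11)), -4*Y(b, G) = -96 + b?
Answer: 120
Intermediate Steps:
q(T, X) = -11 + 7*T
Y(b, G) = 24 - b/4 (Y(b, G) = -(-96 + b)/4 = 24 - b/4)
g = 10 (g = 24 - ¼*56 = 24 - 14 = 10)
12*g = 12*10 = 120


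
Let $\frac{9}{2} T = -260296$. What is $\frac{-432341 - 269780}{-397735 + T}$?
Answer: $\frac{6319089}{4100207} \approx 1.5412$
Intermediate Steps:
$T = - \frac{520592}{9}$ ($T = \frac{2}{9} \left(-260296\right) = - \frac{520592}{9} \approx -57844.0$)
$\frac{-432341 - 269780}{-397735 + T} = \frac{-432341 - 269780}{-397735 - \frac{520592}{9}} = - \frac{702121}{- \frac{4100207}{9}} = \left(-702121\right) \left(- \frac{9}{4100207}\right) = \frac{6319089}{4100207}$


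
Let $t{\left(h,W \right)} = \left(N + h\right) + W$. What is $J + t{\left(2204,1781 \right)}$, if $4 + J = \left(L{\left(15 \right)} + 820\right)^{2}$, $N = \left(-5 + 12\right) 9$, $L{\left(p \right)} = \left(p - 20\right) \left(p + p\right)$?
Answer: $452944$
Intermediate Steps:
$L{\left(p \right)} = 2 p \left(-20 + p\right)$ ($L{\left(p \right)} = \left(-20 + p\right) 2 p = 2 p \left(-20 + p\right)$)
$N = 63$ ($N = 7 \cdot 9 = 63$)
$t{\left(h,W \right)} = 63 + W + h$ ($t{\left(h,W \right)} = \left(63 + h\right) + W = 63 + W + h$)
$J = 448896$ ($J = -4 + \left(2 \cdot 15 \left(-20 + 15\right) + 820\right)^{2} = -4 + \left(2 \cdot 15 \left(-5\right) + 820\right)^{2} = -4 + \left(-150 + 820\right)^{2} = -4 + 670^{2} = -4 + 448900 = 448896$)
$J + t{\left(2204,1781 \right)} = 448896 + \left(63 + 1781 + 2204\right) = 448896 + 4048 = 452944$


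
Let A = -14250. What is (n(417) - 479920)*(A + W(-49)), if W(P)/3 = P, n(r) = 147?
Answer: 6907291881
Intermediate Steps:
W(P) = 3*P
(n(417) - 479920)*(A + W(-49)) = (147 - 479920)*(-14250 + 3*(-49)) = -479773*(-14250 - 147) = -479773*(-14397) = 6907291881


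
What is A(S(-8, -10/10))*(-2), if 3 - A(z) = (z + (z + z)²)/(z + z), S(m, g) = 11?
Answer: 39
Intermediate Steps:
A(z) = 3 - (z + 4*z²)/(2*z) (A(z) = 3 - (z + (z + z)²)/(z + z) = 3 - (z + (2*z)²)/(2*z) = 3 - (z + 4*z²)*1/(2*z) = 3 - (z + 4*z²)/(2*z))
A(S(-8, -10/10))*(-2) = (5/2 - 2*11)*(-2) = (5/2 - 22)*(-2) = -39/2*(-2) = 39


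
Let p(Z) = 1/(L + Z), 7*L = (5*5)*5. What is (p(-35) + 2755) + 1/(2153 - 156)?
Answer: 660194341/239640 ≈ 2754.9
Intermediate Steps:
L = 125/7 (L = ((5*5)*5)/7 = (25*5)/7 = (⅐)*125 = 125/7 ≈ 17.857)
p(Z) = 1/(125/7 + Z)
(p(-35) + 2755) + 1/(2153 - 156) = (7/(125 + 7*(-35)) + 2755) + 1/(2153 - 156) = (7/(125 - 245) + 2755) + 1/1997 = (7/(-120) + 2755) + 1/1997 = (7*(-1/120) + 2755) + 1/1997 = (-7/120 + 2755) + 1/1997 = 330593/120 + 1/1997 = 660194341/239640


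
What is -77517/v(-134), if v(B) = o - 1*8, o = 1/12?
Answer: 930204/95 ≈ 9791.6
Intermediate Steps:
o = 1/12 ≈ 0.083333
v(B) = -95/12 (v(B) = 1/12 - 1*8 = 1/12 - 8 = -95/12)
-77517/v(-134) = -77517/(-95/12) = -77517*(-12/95) = 930204/95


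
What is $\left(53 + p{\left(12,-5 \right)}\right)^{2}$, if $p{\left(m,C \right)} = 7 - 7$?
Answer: $2809$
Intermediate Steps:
$p{\left(m,C \right)} = 0$ ($p{\left(m,C \right)} = 7 - 7 = 0$)
$\left(53 + p{\left(12,-5 \right)}\right)^{2} = \left(53 + 0\right)^{2} = 53^{2} = 2809$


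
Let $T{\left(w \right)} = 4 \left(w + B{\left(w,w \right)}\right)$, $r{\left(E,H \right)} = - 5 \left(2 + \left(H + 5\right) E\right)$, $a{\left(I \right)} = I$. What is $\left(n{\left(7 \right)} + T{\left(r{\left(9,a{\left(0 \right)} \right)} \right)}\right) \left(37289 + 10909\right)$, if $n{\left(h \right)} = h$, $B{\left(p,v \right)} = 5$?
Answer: $-44004774$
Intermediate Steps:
$r{\left(E,H \right)} = -10 - 5 E \left(5 + H\right)$ ($r{\left(E,H \right)} = - 5 \left(2 + \left(5 + H\right) E\right) = - 5 \left(2 + E \left(5 + H\right)\right) = -10 - 5 E \left(5 + H\right)$)
$T{\left(w \right)} = 20 + 4 w$ ($T{\left(w \right)} = 4 \left(w + 5\right) = 4 \left(5 + w\right) = 20 + 4 w$)
$\left(n{\left(7 \right)} + T{\left(r{\left(9,a{\left(0 \right)} \right)} \right)}\right) \left(37289 + 10909\right) = \left(7 + \left(20 + 4 \left(-10 - 225 - 45 \cdot 0\right)\right)\right) \left(37289 + 10909\right) = \left(7 + \left(20 + 4 \left(-10 - 225 + 0\right)\right)\right) 48198 = \left(7 + \left(20 + 4 \left(-235\right)\right)\right) 48198 = \left(7 + \left(20 - 940\right)\right) 48198 = \left(7 - 920\right) 48198 = \left(-913\right) 48198 = -44004774$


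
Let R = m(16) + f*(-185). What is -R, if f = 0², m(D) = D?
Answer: -16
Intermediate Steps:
f = 0
R = 16 (R = 16 + 0*(-185) = 16 + 0 = 16)
-R = -1*16 = -16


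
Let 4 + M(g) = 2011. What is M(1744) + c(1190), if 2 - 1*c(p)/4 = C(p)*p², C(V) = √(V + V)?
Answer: 2015 - 11328800*√595 ≈ -2.7634e+8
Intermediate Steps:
M(g) = 2007 (M(g) = -4 + 2011 = 2007)
C(V) = √2*√V (C(V) = √(2*V) = √2*√V)
c(p) = 8 - 4*√2*p^(5/2) (c(p) = 8 - 4*√2*√p*p² = 8 - 4*√2*p^(5/2))
M(1744) + c(1190) = 2007 + (8 - 4*√2*1190^(5/2)) = 2007 + (8 - 4*√2*1416100*√1190) = 2007 + (8 - 11328800*√595) = 2015 - 11328800*√595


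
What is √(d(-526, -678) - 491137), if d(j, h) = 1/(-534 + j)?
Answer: I*√137960383565/530 ≈ 700.81*I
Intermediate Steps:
√(d(-526, -678) - 491137) = √(1/(-534 - 526) - 491137) = √(1/(-1060) - 491137) = √(-1/1060 - 491137) = √(-520605221/1060) = I*√137960383565/530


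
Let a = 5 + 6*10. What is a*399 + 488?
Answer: 26423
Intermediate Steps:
a = 65 (a = 5 + 60 = 65)
a*399 + 488 = 65*399 + 488 = 25935 + 488 = 26423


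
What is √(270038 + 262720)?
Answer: √532758 ≈ 729.90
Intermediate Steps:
√(270038 + 262720) = √532758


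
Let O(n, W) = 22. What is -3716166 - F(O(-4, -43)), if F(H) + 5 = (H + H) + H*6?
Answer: -3716337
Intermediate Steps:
F(H) = -5 + 8*H (F(H) = -5 + ((H + H) + H*6) = -5 + (2*H + 6*H) = -5 + 8*H)
-3716166 - F(O(-4, -43)) = -3716166 - (-5 + 8*22) = -3716166 - (-5 + 176) = -3716166 - 1*171 = -3716166 - 171 = -3716337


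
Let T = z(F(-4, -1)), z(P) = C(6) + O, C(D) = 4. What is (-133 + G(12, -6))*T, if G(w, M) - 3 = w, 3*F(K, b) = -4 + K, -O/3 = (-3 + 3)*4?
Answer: -472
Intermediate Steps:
O = 0 (O = -3*(-3 + 3)*4 = -0*4 = -3*0 = 0)
F(K, b) = -4/3 + K/3 (F(K, b) = (-4 + K)/3 = -4/3 + K/3)
G(w, M) = 3 + w
z(P) = 4 (z(P) = 4 + 0 = 4)
T = 4
(-133 + G(12, -6))*T = (-133 + (3 + 12))*4 = (-133 + 15)*4 = -118*4 = -472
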